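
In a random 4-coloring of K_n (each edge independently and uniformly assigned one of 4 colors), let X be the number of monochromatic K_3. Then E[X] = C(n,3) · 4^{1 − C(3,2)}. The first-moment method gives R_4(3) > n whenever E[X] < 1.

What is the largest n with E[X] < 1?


We need C(n, 3) · 4^{1 − 3} < 1, i.e. C(n, 3) < 4^{3 − 1} = 16.
Check values of n near the boundary:
  n = 3: C(3, 3) = 1; 1 < 16? YES
  n = 4: C(4, 3) = 4; 4 < 16? YES
  n = 5: C(5, 3) = 10; 10 < 16? YES
  n = 6: C(6, 3) = 20; 20 < 16? NO
  n = 7: C(7, 3) = 35; 35 < 16? NO
  n = 8: C(8, 3) = 56; 56 < 16? NO
The largest n with C(n, 3) < 16 is n = 5 (where E[X] = 5/8 ≈ 0.62500). Hence R_4(3) > 5, i.e. R_4(3) ≥ 6.

Largest n = 5; hence R_4(3) > 5.


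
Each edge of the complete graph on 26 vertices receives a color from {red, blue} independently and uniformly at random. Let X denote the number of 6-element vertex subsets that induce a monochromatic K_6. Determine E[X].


Let X = Σ_S X_S over the C(26, 6) = 230230 subsets S of size 6, where X_S = 1 if the K_6 on S is monochromatic.
For a fixed S, the K_6 on S has C(6, 2) = 15 edges. P[all 15 edges red] = (1/2)^15, and likewise for blue, so P[monochromatic] = 2·(1/2)^15 = 2^{1 − 15} = 1/16384.
By linearity of expectation: E[X] = C(26, 6) · 2^{1 − 15} = 230230 · 1/16384 = 115115/8192.
Numerically: E[X] ≈ 14.05212.

E[X] = C(26,6)·2^(1−C(6,2)) = 115115/8192 ≈ 14.05212.


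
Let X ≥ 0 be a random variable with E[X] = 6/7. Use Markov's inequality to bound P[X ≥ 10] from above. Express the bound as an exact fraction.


μ = E[X] = 6/7, a = 10.
Markov: P[X ≥ 10] ≤ μ/a = (6/7)/10 = 3/35.
Numerically: ≈ 0.085714.
(Since a = 10 > μ = 0.857143, the bound 3/35 is < 1 and informative.)

P[X ≥ 10] ≤ 3/35 ≈ 0.085714.


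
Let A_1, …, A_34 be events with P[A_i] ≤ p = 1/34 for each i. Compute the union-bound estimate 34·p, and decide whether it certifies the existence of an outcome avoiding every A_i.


Union bound: P[∪_{i=1}^{34} A_i] ≤ Σ_i P[A_i] ≤ 34·p = 34·(1/34) = 1.
Numerically: 1 ≈ 1.0000000.
Is 1 < 1? NO.
Since the bound 1 is ≥ 1, the union bound is uninformative here; it does NOT by itself certify existence.

34·p = 1 ≈ 1.0000000; existence NOT certified by the union bound.


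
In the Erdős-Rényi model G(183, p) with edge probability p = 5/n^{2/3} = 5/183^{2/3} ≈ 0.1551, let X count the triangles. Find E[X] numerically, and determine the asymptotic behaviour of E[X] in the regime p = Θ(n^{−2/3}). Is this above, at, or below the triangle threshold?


Number of potential triangles: C(183, 3) = 1004731.
Each occurs with probability p³ ≈ (0.1551)³ ≈ 3.732569e-03.
By linearity: E[X] = C(183, 3)·p³ ≈ 1004731 · 3.732569e-03 ≈ 3750.2277.
Since α = 2/3 < 1, p = c/n^{2/3} ≫ 1/n is above the triangle threshold p ~ 1/n. Asymptotically E[X] ~ (c³/6)·n^{3(1−α)} = (5³/6)·n^{1} → ∞; triangles are abundant w.h.p.

E[X] ≈ 3750.2277; in regime p = Θ(1/n^{2/3}) E[X] diverges (above the triangle threshold p ~ 1/n).


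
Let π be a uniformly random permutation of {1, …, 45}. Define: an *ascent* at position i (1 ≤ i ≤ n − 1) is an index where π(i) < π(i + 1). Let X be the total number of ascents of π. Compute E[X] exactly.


Write X = Σ X_I over i = 1, …, 44, with X_I the indicator of one ascent.
There are 44 indicators.
For each fixed i, the pair (π(i), π(i+1)) is a uniformly random ordered pair of distinct values from {1, …, 45}; by symmetry P[π(i) < π(i+1)] = 1/2.
By linearity: E[X] = 44 · (1/2) = (45 − 1) · (1/2) = 22 ≈ 22.00000.

E[X] = 22 = 22.00000.


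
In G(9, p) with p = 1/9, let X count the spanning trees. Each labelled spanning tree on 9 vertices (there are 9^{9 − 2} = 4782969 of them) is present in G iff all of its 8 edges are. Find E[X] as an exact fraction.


K_9 has 9^{9 − 2} = 4782969 labelled spanning trees.
For each such spanning tree H, let X_H = 1 if all 8 edges of H are present in G. Then P[X_H = 1] = p^{8} = (1/9)^{8} = 1/43046721.
By linearity: E[X] = Σ_H E[X_H] = 4782969 · p^{8} = 4782969 · 1/43046721 = 1/9.
Numerically: E[X] ≈ 0.111.

E[X] = 4782969 · (1/9)^{8} = 1/9 ≈ 0.111.


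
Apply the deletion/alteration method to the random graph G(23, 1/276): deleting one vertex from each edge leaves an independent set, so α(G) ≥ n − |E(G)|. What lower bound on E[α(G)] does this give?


E[|E(G)|] = C(23, 2)·p = 253 · (1/276) = 11/12.
E[α(G)] ≥ n − E[|E(G)|] = 23 − 11/12 = 265/12.
Numerically: ≈ 22.083333.
(This is only a lower bound; the true E[α(G)] may be larger.)

E[α(G)] ≥ 265/12 ≈ 22.083333.


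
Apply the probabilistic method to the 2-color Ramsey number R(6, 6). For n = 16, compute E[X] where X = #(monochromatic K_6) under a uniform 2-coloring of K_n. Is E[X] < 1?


E[X] = C(16, 6) · 2^{1 − 15} = 8008 · 2^{−14} = 8008/16384.
As a reduced fraction: E[X] = 1001/2048 ≈ 0.4887695.
Is E[X] < 1? YES.
Since E[X] < 1, there exists a 2-coloring of K_{16} with no monochromatic K_6; hence R(6, 6) > 16.

E[X] = 1001/2048 ≈ 0.4887695; E[X] < 1, so R(6, 6) > 16.


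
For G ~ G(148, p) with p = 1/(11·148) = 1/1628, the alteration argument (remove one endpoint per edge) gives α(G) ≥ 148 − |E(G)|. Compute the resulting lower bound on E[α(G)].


E[|E(G)|] = C(148, 2)·p = 10878 · (1/1628) = 147/22.
E[α(G)] ≥ n − E[|E(G)|] = 148 − 147/22 = 3109/22.
Numerically: ≈ 141.318.
(This is only a lower bound; the true E[α(G)] may be larger.)

E[α(G)] ≥ 3109/22 ≈ 141.318.


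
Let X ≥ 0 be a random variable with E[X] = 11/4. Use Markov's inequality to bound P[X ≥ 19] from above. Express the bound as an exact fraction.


μ = E[X] = 11/4, a = 19.
Markov: P[X ≥ 19] ≤ μ/a = (11/4)/19 = 11/76.
Numerically: ≈ 0.145.
(Since a = 19 > μ = 2.750, the bound 11/76 is < 1 and informative.)

P[X ≥ 19] ≤ 11/76 ≈ 0.145.


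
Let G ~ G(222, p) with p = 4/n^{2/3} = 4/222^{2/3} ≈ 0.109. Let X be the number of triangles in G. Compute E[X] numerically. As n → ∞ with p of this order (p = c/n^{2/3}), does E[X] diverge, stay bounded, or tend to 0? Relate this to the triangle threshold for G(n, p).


Number of potential triangles: C(222, 3) = 1798940.
Each occurs with probability p³ ≈ (0.109)³ ≈ 1.29860e-03.
By linearity: E[X] = C(222, 3)·p³ ≈ 1798940 · 1.29860e-03 ≈ 2336.096.
Since α = 2/3 < 1, p = c/n^{2/3} ≫ 1/n is above the triangle threshold p ~ 1/n. Asymptotically E[X] ~ (c³/6)·n^{3(1−α)} = (4³/6)·n^{1} → ∞; triangles are abundant w.h.p.

E[X] ≈ 2336.096; in regime p = Θ(1/n^{2/3}) E[X] diverges (above the triangle threshold p ~ 1/n).


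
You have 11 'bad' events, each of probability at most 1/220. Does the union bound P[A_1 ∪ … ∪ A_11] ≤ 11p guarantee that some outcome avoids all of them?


Union bound: P[∪_{i=1}^{11} A_i] ≤ Σ_i P[A_i] ≤ 11·p = 11·(1/220) = 1/20.
Numerically: 1/20 ≈ 0.050.
Is 1/20 < 1? YES.
Since P[∪ A_i] ≤ 1/20 < 1, the complement has P[∩ A_i^c] ≥ 1 − 1/20 = 19/20 > 0, so some outcome avoids every A_i.

11·p = 1/20 ≈ 0.050; existence CERTIFIED by the union bound.


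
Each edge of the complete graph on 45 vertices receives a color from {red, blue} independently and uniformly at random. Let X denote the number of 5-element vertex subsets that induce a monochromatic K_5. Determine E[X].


Let X = Σ_S X_S over the C(45, 5) = 1221759 subsets S of size 5, where X_S = 1 if the K_5 on S is monochromatic.
For a fixed S, the K_5 on S has C(5, 2) = 10 edges. P[all 10 edges red] = (1/2)^10, and likewise for blue, so P[monochromatic] = 2·(1/2)^10 = 2^{1 − 10} = 1/512.
Summing: E[X] = C(45, 5) · 2^{1 − 10} = 1221759 · 1/512 = 1221759/512.
Numerically: E[X] ≈ 2386.248047.

E[X] = C(45,5)·2^(1−C(5,2)) = 1221759/512 ≈ 2386.248047.


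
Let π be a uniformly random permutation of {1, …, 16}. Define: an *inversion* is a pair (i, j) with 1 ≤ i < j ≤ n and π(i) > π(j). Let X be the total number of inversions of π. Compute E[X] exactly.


Write X = Σ X_I over the C(16, 2) = 120 pairs i < j, with X_I the indicator of one inversion.
There are 120 indicators.
For each fixed pair i < j, the values π(i) and π(j) are two distinct elements of {1, …, 16} in uniformly random order; by symmetry P[π(i) > π(j)] = 1/2.
By linearity: E[X] = 120 · (1/2) = C(16, 2) · (1/2) = 120/2 = 60 ≈ 60.00000.

E[X] = 60 = 60.00000.


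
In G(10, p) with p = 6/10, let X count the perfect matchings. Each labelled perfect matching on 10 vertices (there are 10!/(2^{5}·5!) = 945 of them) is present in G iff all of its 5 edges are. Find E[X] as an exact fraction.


K_10 has 10!/(2^{5}·5!) = 945 labelled perfect matchings.
For each such perfect matching H, let X_H = 1 if all 5 edges of H are present in G. Then P[X_H = 1] = p^{5} = (3/5)^{5} = 243/3125.
Summing the indicators: E[X] = Σ_H E[X_H] = 945 · p^{5} = 945 · 243/3125 = 45927/625.
Numerically: E[X] ≈ 73.483.

E[X] = 945 · (3/5)^{5} = 45927/625 ≈ 73.483.


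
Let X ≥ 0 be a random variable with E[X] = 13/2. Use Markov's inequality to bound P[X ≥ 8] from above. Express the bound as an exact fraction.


μ = E[X] = 13/2, a = 8.
Markov: P[X ≥ 8] ≤ μ/a = (13/2)/8 = 13/16.
Numerically: ≈ 0.81250.
(Since a = 8 > μ = 6.50000, the bound 13/16 is < 1 and informative.)

P[X ≥ 8] ≤ 13/16 ≈ 0.81250.


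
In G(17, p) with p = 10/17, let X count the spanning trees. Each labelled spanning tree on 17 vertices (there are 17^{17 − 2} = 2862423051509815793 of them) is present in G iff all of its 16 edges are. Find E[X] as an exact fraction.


K_17 has 17^{17 − 2} = 2862423051509815793 labelled spanning trees.
For each such spanning tree H, let X_H = 1 if all 16 edges of H are present in G. Then P[X_H = 1] = p^{16} = (10/17)^{16} = 10000000000000000/48661191875666868481.
Summing the indicators: E[X] = Σ_H E[X_H] = 2862423051509815793 · p^{16} = 2862423051509815793 · 10000000000000000/48661191875666868481 = 10000000000000000/17.
Numerically: E[X] ≈ 5.88235e+14.

E[X] = 2862423051509815793 · (10/17)^{16} = 10000000000000000/17 ≈ 5.88235e+14.


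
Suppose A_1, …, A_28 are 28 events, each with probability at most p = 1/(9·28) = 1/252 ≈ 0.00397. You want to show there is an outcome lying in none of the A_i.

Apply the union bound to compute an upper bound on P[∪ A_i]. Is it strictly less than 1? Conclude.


Union bound: P[∪_{i=1}^{28} A_i] ≤ Σ_i P[A_i] ≤ 28·p = 28·(1/252) = 1/9.
Numerically: 1/9 ≈ 0.11111.
Is 1/9 < 1? YES.
Since P[∪ A_i] ≤ 1/9 < 1, the complement has P[∩ A_i^c] ≥ 1 − 1/9 = 8/9 > 0, so some outcome avoids every A_i.

28·p = 1/9 ≈ 0.11111; existence CERTIFIED by the union bound.


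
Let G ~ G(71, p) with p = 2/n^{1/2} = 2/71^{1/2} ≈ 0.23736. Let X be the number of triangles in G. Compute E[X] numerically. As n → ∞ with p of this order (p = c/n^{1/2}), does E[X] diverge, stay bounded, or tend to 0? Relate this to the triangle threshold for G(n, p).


Number of potential triangles: C(71, 3) = 57155.
Each occurs with probability p³ ≈ (0.23736)³ ≈ 1.3372188e-02.
By linearity: E[X] = C(71, 3)·p³ ≈ 57155 · 1.3372188e-02 ≈ 764.28739.
Since α = 1/2 < 1, p = c/n^{1/2} ≫ 1/n is above the triangle threshold p ~ 1/n. Asymptotically E[X] ~ (c³/6)·n^{3(1−α)} = (2³/6)·n^{1.5} → ∞; triangles are abundant w.h.p.

E[X] ≈ 764.28739; in regime p = Θ(1/n^{1/2}) E[X] diverges (above the triangle threshold p ~ 1/n).


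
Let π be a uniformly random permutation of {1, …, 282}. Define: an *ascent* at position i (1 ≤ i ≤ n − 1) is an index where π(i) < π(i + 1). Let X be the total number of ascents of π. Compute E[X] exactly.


Write X = Σ X_I over i = 1, …, 281, with X_I the indicator of one ascent.
There are 281 indicators.
For each fixed i, the pair (π(i), π(i+1)) is a uniformly random ordered pair of distinct values from {1, …, 282}; by symmetry P[π(i) < π(i+1)] = 1/2.
By linearity: E[X] = 281 · (1/2) = (282 − 1) · (1/2) = 281/2 ≈ 140.500000.

E[X] = 281/2 = 140.500000.


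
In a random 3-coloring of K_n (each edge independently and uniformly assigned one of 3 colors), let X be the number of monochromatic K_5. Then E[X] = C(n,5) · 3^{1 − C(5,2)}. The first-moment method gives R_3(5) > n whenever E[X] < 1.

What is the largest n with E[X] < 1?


We need C(n, 5) · 3^{1 − 10} < 1, i.e. C(n, 5) < 3^{10 − 1} = 19683.
Check values of n near the boundary:
  n = 17: C(17, 5) = 6188; 6188 < 19683? YES
  n = 18: C(18, 5) = 8568; 8568 < 19683? YES
  n = 19: C(19, 5) = 11628; 11628 < 19683? YES
  n = 20: C(20, 5) = 15504; 15504 < 19683? YES
  n = 21: C(21, 5) = 20349; 20349 < 19683? NO
  n = 22: C(22, 5) = 26334; 26334 < 19683? NO
The largest n with C(n, 5) < 19683 is n = 20 (where E[X] = 5168/6561 ≈ 0.788). Hence R_3(5) > 20, i.e. R_3(5) ≥ 21.

Largest n = 20; hence R_3(5) > 20.


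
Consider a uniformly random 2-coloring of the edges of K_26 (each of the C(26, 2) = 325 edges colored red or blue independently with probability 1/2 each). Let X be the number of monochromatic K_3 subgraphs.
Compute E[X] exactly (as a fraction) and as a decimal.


Let X = Σ_S X_S over the C(26, 3) = 2600 subsets S of size 3, where X_S = 1 if the K_3 on S is monochromatic.
For a fixed S, the K_3 on S has C(3, 2) = 3 edges. P[all 3 edges red] = (1/2)^3, and likewise for blue, so P[monochromatic] = 2·(1/2)^3 = 2^{1 − 3} = 1/4.
Summing: E[X] = C(26, 3) · 2^{1 − 3} = 2600 · 1/4 = 650.
Numerically: E[X] ≈ 650.000000.

E[X] = C(26,3)·2^(1−C(3,2)) = 650 ≈ 650.000000.


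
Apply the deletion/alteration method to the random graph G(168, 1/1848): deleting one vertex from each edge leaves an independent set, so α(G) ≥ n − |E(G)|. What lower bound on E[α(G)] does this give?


E[|E(G)|] = C(168, 2)·p = 14028 · (1/1848) = 167/22.
E[α(G)] ≥ n − E[|E(G)|] = 168 − 167/22 = 3529/22.
Numerically: ≈ 160.409091.
(This is only a lower bound; the true E[α(G)] may be larger.)

E[α(G)] ≥ 3529/22 ≈ 160.409091.


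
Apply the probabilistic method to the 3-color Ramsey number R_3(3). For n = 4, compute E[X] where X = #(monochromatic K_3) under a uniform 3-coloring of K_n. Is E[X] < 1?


E[X] = C(4, 3) · 3^{1 − 3} = 4 · 3^{−2} = 4/9.
As a reduced fraction: E[X] = 4/9 ≈ 0.44444.
Is E[X] < 1? YES.
Since E[X] < 1, there exists a 3-coloring of K_{4} with no monochromatic K_3; hence R_3(3) > 4.

E[X] = 4/9 ≈ 0.44444; E[X] < 1, so R_3(3) > 4.


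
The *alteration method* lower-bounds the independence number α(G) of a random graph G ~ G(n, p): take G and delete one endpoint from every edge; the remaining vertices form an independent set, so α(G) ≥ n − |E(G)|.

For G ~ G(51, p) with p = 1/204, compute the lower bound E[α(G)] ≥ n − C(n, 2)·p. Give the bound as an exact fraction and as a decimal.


E[|E(G)|] = C(51, 2)·p = 1275 · (1/204) = 25/4.
E[α(G)] ≥ n − E[|E(G)|] = 51 − 25/4 = 179/4.
Numerically: ≈ 44.750000.
(This is only a lower bound; the true E[α(G)] may be larger.)

E[α(G)] ≥ 179/4 ≈ 44.750000.


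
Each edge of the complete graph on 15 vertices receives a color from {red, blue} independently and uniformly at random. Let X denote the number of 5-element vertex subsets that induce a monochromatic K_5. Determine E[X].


Let X = Σ_S X_S over the C(15, 5) = 3003 subsets S of size 5, where X_S = 1 if the K_5 on S is monochromatic.
For a fixed S, the K_5 on S has C(5, 2) = 10 edges. P[all 10 edges red] = (1/2)^10, and likewise for blue, so P[monochromatic] = 2·(1/2)^10 = 2^{1 − 10} = 1/512.
By linearity of expectation: E[X] = C(15, 5) · 2^{1 − 10} = 3003 · 1/512 = 3003/512.
Numerically: E[X] ≈ 5.8652.

E[X] = C(15,5)·2^(1−C(5,2)) = 3003/512 ≈ 5.8652.


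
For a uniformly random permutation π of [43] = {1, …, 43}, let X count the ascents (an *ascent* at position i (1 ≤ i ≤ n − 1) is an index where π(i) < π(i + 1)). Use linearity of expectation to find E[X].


Write X = Σ X_I over i = 1, …, 42, with X_I the indicator of one ascent.
There are 42 indicators.
For each fixed i, the pair (π(i), π(i+1)) is a uniformly random ordered pair of distinct values from {1, …, 43}; by symmetry P[π(i) < π(i+1)] = 1/2.
By linearity: E[X] = 42 · (1/2) = (43 − 1) · (1/2) = 21 ≈ 21.0000.

E[X] = 21 = 21.0000.


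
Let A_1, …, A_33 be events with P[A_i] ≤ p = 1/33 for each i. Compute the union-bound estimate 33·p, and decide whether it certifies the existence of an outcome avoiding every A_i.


Union bound: P[∪_{i=1}^{33} A_i] ≤ Σ_i P[A_i] ≤ 33·p = 33·(1/33) = 1.
Numerically: 1 ≈ 1.000000.
Is 1 < 1? NO.
Since the bound 1 is ≥ 1, the union bound is uninformative here; it does NOT by itself certify existence.

33·p = 1 ≈ 1.000000; existence NOT certified by the union bound.


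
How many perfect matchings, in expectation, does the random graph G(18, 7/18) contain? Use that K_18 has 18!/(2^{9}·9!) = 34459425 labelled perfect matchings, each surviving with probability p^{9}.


K_18 has 18!/(2^{9}·9!) = 34459425 labelled perfect matchings.
For each such perfect matching H, let X_H = 1 if all 9 edges of H are present in G. Then P[X_H = 1] = p^{9} = (7/18)^{9} = 40353607/198359290368.
Summing the indicators: E[X] = Σ_H E[X_H] = 34459425 · p^{9} = 34459425 · 40353607/198359290368 = 17167433257975/2448880128.
Numerically: E[X] ≈ 7.01e+03.

E[X] = 34459425 · (7/18)^{9} = 17167433257975/2448880128 ≈ 7.01e+03.


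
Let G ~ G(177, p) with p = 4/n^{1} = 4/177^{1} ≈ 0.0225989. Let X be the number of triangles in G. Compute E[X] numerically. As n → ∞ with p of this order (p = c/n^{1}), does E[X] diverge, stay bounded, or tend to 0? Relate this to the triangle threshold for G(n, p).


Number of potential triangles: C(177, 3) = 908600.
Each occurs with probability p³ ≈ (0.0225989)³ ≈ 1.15414447e-05.
By linearity: E[X] = C(177, 3)·p³ ≈ 908600 · 1.15414447e-05 ≈ 10.486557.
Here α = 1, so p = 4/n is exactly at the triangle threshold p ~ 1/n. Asymptotically E[X] → c³/6 = 4³/6 = 32/3 ≈ 10.666667, a bounded constant. In this regime the triangle count is asymptotically Poisson(c³/6).

E[X] ≈ 10.486557; in regime p = Θ(1/n^{1}) E[X] stays bounded (at the triangle threshold p ~ 1/n).


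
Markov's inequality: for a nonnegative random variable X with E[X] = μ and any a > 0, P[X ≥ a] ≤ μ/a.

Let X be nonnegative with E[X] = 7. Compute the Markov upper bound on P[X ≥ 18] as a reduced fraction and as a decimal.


μ = E[X] = 7, a = 18.
Markov: P[X ≥ 18] ≤ μ/a = (7)/18 = 7/18.
Numerically: ≈ 0.3889.
(Since a = 18 > μ = 7.0000, the bound 7/18 is < 1 and informative.)

P[X ≥ 18] ≤ 7/18 ≈ 0.3889.


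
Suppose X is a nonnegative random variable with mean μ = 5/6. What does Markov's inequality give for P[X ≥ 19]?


μ = E[X] = 5/6, a = 19.
Markov: P[X ≥ 19] ≤ μ/a = (5/6)/19 = 5/114.
Numerically: ≈ 0.044.
(Since a = 19 > μ = 0.833, the bound 5/114 is < 1 and informative.)

P[X ≥ 19] ≤ 5/114 ≈ 0.044.


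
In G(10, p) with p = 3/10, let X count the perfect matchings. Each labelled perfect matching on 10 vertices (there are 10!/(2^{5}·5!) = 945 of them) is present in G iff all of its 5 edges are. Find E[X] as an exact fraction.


K_10 has 10!/(2^{5}·5!) = 945 labelled perfect matchings.
For each such perfect matching H, let X_H = 1 if all 5 edges of H are present in G. Then P[X_H = 1] = p^{5} = (3/10)^{5} = 243/100000.
By linearity of expectation: E[X] = Σ_H E[X_H] = 945 · p^{5} = 945 · 243/100000 = 45927/20000.
Numerically: E[X] ≈ 2.2963.

E[X] = 945 · (3/10)^{5} = 45927/20000 ≈ 2.2963.


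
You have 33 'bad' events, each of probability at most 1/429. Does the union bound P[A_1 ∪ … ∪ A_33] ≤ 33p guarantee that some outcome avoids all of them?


Union bound: P[∪_{i=1}^{33} A_i] ≤ Σ_i P[A_i] ≤ 33·p = 33·(1/429) = 1/13.
Numerically: 1/13 ≈ 0.07692.
Is 1/13 < 1? YES.
Since P[∪ A_i] ≤ 1/13 < 1, the complement has P[∩ A_i^c] ≥ 1 − 1/13 = 12/13 > 0, so some outcome avoids every A_i.

33·p = 1/13 ≈ 0.07692; existence CERTIFIED by the union bound.


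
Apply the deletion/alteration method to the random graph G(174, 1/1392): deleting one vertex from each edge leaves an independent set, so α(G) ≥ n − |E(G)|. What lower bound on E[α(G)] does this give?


E[|E(G)|] = C(174, 2)·p = 15051 · (1/1392) = 173/16.
E[α(G)] ≥ n − E[|E(G)|] = 174 − 173/16 = 2611/16.
Numerically: ≈ 163.188.
(This is only a lower bound; the true E[α(G)] may be larger.)

E[α(G)] ≥ 2611/16 ≈ 163.188.


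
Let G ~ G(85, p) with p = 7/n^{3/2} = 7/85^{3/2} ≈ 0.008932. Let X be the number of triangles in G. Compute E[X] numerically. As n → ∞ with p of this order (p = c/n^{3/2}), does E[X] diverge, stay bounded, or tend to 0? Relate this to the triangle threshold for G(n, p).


Number of potential triangles: C(85, 3) = 98770.
Each occurs with probability p³ ≈ (0.008932)³ ≈ 7.127036e-07.
By linearity: E[X] = C(85, 3)·p³ ≈ 98770 · 7.127036e-07 ≈ 0.0704.
Since α = 3/2 > 1, p = c/n^{3/2} = o(1/n) is below the triangle threshold p ~ 1/n. Asymptotically E[X] ~ (c³/6)·n^{3(1−α)} = (7³/6)·n^{-1.5} → 0, so by Markov's inequality G has no triangles w.h.p.

E[X] ≈ 0.0704; in regime p = Θ(1/n^{3/2}) E[X] tends to 0 (below the triangle threshold p ~ 1/n).


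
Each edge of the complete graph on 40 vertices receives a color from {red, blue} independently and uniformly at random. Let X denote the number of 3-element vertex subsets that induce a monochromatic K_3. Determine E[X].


Let X = Σ_S X_S over the C(40, 3) = 9880 subsets S of size 3, where X_S = 1 if the K_3 on S is monochromatic.
For a fixed S, the K_3 on S has C(3, 2) = 3 edges. P[all 3 edges red] = (1/2)^3, and likewise for blue, so P[monochromatic] = 2·(1/2)^3 = 2^{1 − 3} = 1/4.
Summing: E[X] = C(40, 3) · 2^{1 − 3} = 9880 · 1/4 = 2470.
Numerically: E[X] ≈ 2470.000000.

E[X] = C(40,3)·2^(1−C(3,2)) = 2470 ≈ 2470.000000.


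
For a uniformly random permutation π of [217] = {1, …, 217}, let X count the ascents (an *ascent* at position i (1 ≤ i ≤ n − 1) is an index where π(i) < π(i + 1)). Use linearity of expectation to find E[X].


Write X = Σ X_I over i = 1, …, 216, with X_I the indicator of one ascent.
There are 216 indicators.
For each fixed i, the pair (π(i), π(i+1)) is a uniformly random ordered pair of distinct values from {1, …, 217}; by symmetry P[π(i) < π(i+1)] = 1/2.
By linearity: E[X] = 216 · (1/2) = (217 − 1) · (1/2) = 108 ≈ 108.0000.

E[X] = 108 = 108.0000.


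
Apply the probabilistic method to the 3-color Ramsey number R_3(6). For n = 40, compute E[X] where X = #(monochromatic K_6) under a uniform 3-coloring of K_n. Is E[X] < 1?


E[X] = C(40, 6) · 3^{1 − 15} = 3838380 · 3^{−14} = 3838380/4782969.
As a reduced fraction: E[X] = 1279460/1594323 ≈ 0.80251.
Is E[X] < 1? YES.
Since E[X] < 1, there exists a 3-coloring of K_{40} with no monochromatic K_6; hence R_3(6) > 40.

E[X] = 1279460/1594323 ≈ 0.80251; E[X] < 1, so R_3(6) > 40.


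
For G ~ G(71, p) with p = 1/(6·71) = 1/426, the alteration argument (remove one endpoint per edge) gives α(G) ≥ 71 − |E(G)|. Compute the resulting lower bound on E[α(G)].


E[|E(G)|] = C(71, 2)·p = 2485 · (1/426) = 35/6.
E[α(G)] ≥ n − E[|E(G)|] = 71 − 35/6 = 391/6.
Numerically: ≈ 65.16667.
(This is only a lower bound; the true E[α(G)] may be larger.)

E[α(G)] ≥ 391/6 ≈ 65.16667.


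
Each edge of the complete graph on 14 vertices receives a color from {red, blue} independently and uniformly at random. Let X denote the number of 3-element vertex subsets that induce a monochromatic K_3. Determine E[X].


Let X = Σ_S X_S over the C(14, 3) = 364 subsets S of size 3, where X_S = 1 if the K_3 on S is monochromatic.
For a fixed S, the K_3 on S has C(3, 2) = 3 edges. P[all 3 edges red] = (1/2)^3, and likewise for blue, so P[monochromatic] = 2·(1/2)^3 = 2^{1 − 3} = 1/4.
Summing: E[X] = C(14, 3) · 2^{1 − 3} = 364 · 1/4 = 91.
Numerically: E[X] ≈ 91.000000.

E[X] = C(14,3)·2^(1−C(3,2)) = 91 ≈ 91.000000.


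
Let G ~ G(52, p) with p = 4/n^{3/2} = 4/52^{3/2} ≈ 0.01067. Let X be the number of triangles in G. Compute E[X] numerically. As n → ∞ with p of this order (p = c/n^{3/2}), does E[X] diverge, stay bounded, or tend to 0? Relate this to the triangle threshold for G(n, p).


Number of potential triangles: C(52, 3) = 22100.
Each occurs with probability p³ ≈ (0.01067)³ ≈ 1.213850e-06.
By linearity: E[X] = C(52, 3)·p³ ≈ 22100 · 1.213850e-06 ≈ 0.0268.
Since α = 3/2 > 1, p = c/n^{3/2} = o(1/n) is below the triangle threshold p ~ 1/n. Asymptotically E[X] ~ (c³/6)·n^{3(1−α)} = (4³/6)·n^{-1.5} → 0, so by Markov's inequality G has no triangles w.h.p.

E[X] ≈ 0.0268; in regime p = Θ(1/n^{3/2}) E[X] tends to 0 (below the triangle threshold p ~ 1/n).


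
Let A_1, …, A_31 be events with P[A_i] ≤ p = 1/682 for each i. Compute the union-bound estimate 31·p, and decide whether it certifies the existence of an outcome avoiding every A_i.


Union bound: P[∪_{i=1}^{31} A_i] ≤ Σ_i P[A_i] ≤ 31·p = 31·(1/682) = 1/22.
Numerically: 1/22 ≈ 0.045.
Is 1/22 < 1? YES.
Since P[∪ A_i] ≤ 1/22 < 1, the complement has P[∩ A_i^c] ≥ 1 − 1/22 = 21/22 > 0, so some outcome avoids every A_i.

31·p = 1/22 ≈ 0.045; existence CERTIFIED by the union bound.


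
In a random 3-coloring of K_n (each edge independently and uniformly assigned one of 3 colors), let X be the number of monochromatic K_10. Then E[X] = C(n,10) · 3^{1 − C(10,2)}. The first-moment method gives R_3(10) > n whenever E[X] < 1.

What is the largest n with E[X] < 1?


We need C(n, 10) · 3^{1 − 45} < 1, i.e. C(n, 10) < 3^{45 − 1} = 984770902183611232881.
Check values of n near the boundary:
  n = 568: C(568, 10) = 889446337783744949208; 889446337783744949208 < 984770902183611232881? YES
  n = 569: C(569, 10) = 905357721286137524328; 905357721286137524328 < 984770902183611232881? YES
  n = 570: C(570, 10) = 921524823451961408691; 921524823451961408691 < 984770902183611232881? YES
  n = 571: C(571, 10) = 937951290893172842001; 937951290893172842001 < 984770902183611232881? YES
  n = 572: C(572, 10) = 954640815642161682606; 954640815642161682606 < 984770902183611232881? YES
  n = 573: C(573, 10) = 971597135635805762226; 971597135635805762226 < 984770902183611232881? YES
  n = 574: C(574, 10) = 988824035203816502691; 988824035203816502691 < 984770902183611232881? NO
The largest n with C(n, 10) < 984770902183611232881 is n = 573 (where E[X] = 35985079097622435638/36472996377170786403 ≈ 0.986623). Hence R_3(10) > 573, i.e. R_3(10) ≥ 574.

Largest n = 573; hence R_3(10) > 573.


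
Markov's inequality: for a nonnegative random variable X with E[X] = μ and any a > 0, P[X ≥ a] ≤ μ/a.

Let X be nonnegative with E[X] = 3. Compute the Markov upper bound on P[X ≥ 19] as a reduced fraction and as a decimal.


μ = E[X] = 3, a = 19.
Markov: P[X ≥ 19] ≤ μ/a = (3)/19 = 3/19.
Numerically: ≈ 0.157895.
(Since a = 19 > μ = 3.000000, the bound 3/19 is < 1 and informative.)

P[X ≥ 19] ≤ 3/19 ≈ 0.157895.


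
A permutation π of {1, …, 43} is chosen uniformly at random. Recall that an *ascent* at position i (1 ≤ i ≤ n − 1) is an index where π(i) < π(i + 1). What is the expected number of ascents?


Write X = Σ X_I over i = 1, …, 42, with X_I the indicator of one ascent.
There are 42 indicators.
For each fixed i, the pair (π(i), π(i+1)) is a uniformly random ordered pair of distinct values from {1, …, 43}; by symmetry P[π(i) < π(i+1)] = 1/2.
By linearity: E[X] = 42 · (1/2) = (43 − 1) · (1/2) = 21 ≈ 21.0000.

E[X] = 21 = 21.0000.


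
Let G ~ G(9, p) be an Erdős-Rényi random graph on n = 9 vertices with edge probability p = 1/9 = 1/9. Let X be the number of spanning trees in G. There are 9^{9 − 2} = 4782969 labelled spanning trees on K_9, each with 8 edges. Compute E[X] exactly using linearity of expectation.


K_9 has 9^{9 − 2} = 4782969 labelled spanning trees.
For each such spanning tree H, let X_H = 1 if all 8 edges of H are present in G. Then P[X_H = 1] = p^{8} = (1/9)^{8} = 1/43046721.
Summing the indicators: E[X] = Σ_H E[X_H] = 4782969 · p^{8} = 4782969 · 1/43046721 = 1/9.
Numerically: E[X] ≈ 0.111111.

E[X] = 4782969 · (1/9)^{8} = 1/9 ≈ 0.111111.


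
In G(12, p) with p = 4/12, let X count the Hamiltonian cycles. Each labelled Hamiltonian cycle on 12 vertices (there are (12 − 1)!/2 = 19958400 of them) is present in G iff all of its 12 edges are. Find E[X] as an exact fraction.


K_12 has (12 − 1)!/2 = 19958400 labelled Hamiltonian cycles.
For each such Hamiltonian cycle H, let X_H = 1 if all 12 edges of H are present in G. Then P[X_H = 1] = p^{12} = (1/3)^{12} = 1/531441.
Summing the indicators: E[X] = Σ_H E[X_H] = 19958400 · p^{12} = 19958400 · 1/531441 = 246400/6561.
Numerically: E[X] ≈ 37.5553.

E[X] = 19958400 · (1/3)^{12} = 246400/6561 ≈ 37.5553.


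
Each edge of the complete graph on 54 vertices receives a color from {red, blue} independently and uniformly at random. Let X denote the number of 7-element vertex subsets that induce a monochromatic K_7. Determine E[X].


Let X = Σ_S X_S over the C(54, 7) = 177100560 subsets S of size 7, where X_S = 1 if the K_7 on S is monochromatic.
For a fixed S, the K_7 on S has C(7, 2) = 21 edges. P[all 21 edges red] = (1/2)^21, and likewise for blue, so P[monochromatic] = 2·(1/2)^21 = 2^{1 − 21} = 1/1048576.
By linearity: E[X] = C(54, 7) · 2^{1 − 21} = 177100560 · 1/1048576 = 11068785/65536.
Numerically: E[X] ≈ 168.896.

E[X] = C(54,7)·2^(1−C(7,2)) = 11068785/65536 ≈ 168.896.


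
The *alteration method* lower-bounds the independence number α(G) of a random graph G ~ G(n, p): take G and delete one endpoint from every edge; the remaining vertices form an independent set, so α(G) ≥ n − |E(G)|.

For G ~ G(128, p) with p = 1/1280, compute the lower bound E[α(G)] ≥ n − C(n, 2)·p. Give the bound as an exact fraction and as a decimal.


E[|E(G)|] = C(128, 2)·p = 8128 · (1/1280) = 127/20.
E[α(G)] ≥ n − E[|E(G)|] = 128 − 127/20 = 2433/20.
Numerically: ≈ 121.650.
(This is only a lower bound; the true E[α(G)] may be larger.)

E[α(G)] ≥ 2433/20 ≈ 121.650.


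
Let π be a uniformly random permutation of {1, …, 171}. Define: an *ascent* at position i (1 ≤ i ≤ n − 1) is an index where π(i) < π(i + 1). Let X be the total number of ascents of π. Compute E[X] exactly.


Write X = Σ X_I over i = 1, …, 170, with X_I the indicator of one ascent.
There are 170 indicators.
For each fixed i, the pair (π(i), π(i+1)) is a uniformly random ordered pair of distinct values from {1, …, 171}; by symmetry P[π(i) < π(i+1)] = 1/2.
By linearity: E[X] = 170 · (1/2) = (171 − 1) · (1/2) = 85 ≈ 85.000.

E[X] = 85 = 85.000.


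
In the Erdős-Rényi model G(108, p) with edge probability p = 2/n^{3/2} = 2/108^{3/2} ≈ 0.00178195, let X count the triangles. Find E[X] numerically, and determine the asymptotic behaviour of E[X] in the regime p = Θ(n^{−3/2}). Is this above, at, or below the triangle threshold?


Number of potential triangles: C(108, 3) = 204156.
Each occurs with probability p³ ≈ (0.00178195)³ ≈ 5.65826244e-09.
By linearity: E[X] = C(108, 3)·p³ ≈ 204156 · 5.65826244e-09 ≈ 0.001155.
Since α = 3/2 > 1, p = c/n^{3/2} = o(1/n) is below the triangle threshold p ~ 1/n. Asymptotically E[X] ~ (c³/6)·n^{3(1−α)} = (2³/6)·n^{-1.5} → 0, so by Markov's inequality G has no triangles w.h.p.

E[X] ≈ 0.001155; in regime p = Θ(1/n^{3/2}) E[X] tends to 0 (below the triangle threshold p ~ 1/n).


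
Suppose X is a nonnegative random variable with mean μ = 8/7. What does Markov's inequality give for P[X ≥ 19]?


μ = E[X] = 8/7, a = 19.
Markov: P[X ≥ 19] ≤ μ/a = (8/7)/19 = 8/133.
Numerically: ≈ 0.060.
(Since a = 19 > μ = 1.143, the bound 8/133 is < 1 and informative.)

P[X ≥ 19] ≤ 8/133 ≈ 0.060.


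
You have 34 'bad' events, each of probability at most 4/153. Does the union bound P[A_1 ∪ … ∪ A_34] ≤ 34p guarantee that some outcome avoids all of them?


Union bound: P[∪_{i=1}^{34} A_i] ≤ Σ_i P[A_i] ≤ 34·p = 34·(4/153) = 8/9.
Numerically: 8/9 ≈ 0.888889.
Is 8/9 < 1? YES.
Since P[∪ A_i] ≤ 8/9 < 1, the complement has P[∩ A_i^c] ≥ 1 − 8/9 = 1/9 > 0, so some outcome avoids every A_i.

34·p = 8/9 ≈ 0.888889; existence CERTIFIED by the union bound.


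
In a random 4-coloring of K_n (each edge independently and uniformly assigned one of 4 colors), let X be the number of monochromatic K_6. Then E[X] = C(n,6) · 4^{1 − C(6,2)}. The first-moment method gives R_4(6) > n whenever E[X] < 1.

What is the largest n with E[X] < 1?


We need C(n, 6) · 4^{1 − 15} < 1, i.e. C(n, 6) < 4^{15 − 1} = 268435456.
Check values of n near the boundary:
  n = 73: C(73, 6) = 170230452; 170230452 < 268435456? YES
  n = 74: C(74, 6) = 185250786; 185250786 < 268435456? YES
  n = 75: C(75, 6) = 201359550; 201359550 < 268435456? YES
  n = 76: C(76, 6) = 218618940; 218618940 < 268435456? YES
  n = 77: C(77, 6) = 237093780; 237093780 < 268435456? YES
  n = 78: C(78, 6) = 256851595; 256851595 < 268435456? YES
  n = 79: C(79, 6) = 277962685; 277962685 < 268435456? NO
  n = 80: C(80, 6) = 300500200; 300500200 < 268435456? NO
  n = 81: C(81, 6) = 324540216; 324540216 < 268435456? NO
The largest n with C(n, 6) < 268435456 is n = 78 (where E[X] = 256851595/268435456 ≈ 0.9568). Hence R_4(6) > 78, i.e. R_4(6) ≥ 79.

Largest n = 78; hence R_4(6) > 78.


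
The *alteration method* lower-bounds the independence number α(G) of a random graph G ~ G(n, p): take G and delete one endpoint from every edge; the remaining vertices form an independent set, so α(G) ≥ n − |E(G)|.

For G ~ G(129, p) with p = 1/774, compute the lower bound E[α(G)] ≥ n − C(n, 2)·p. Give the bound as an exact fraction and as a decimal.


E[|E(G)|] = C(129, 2)·p = 8256 · (1/774) = 32/3.
E[α(G)] ≥ n − E[|E(G)|] = 129 − 32/3 = 355/3.
Numerically: ≈ 118.333333.
(This is only a lower bound; the true E[α(G)] may be larger.)

E[α(G)] ≥ 355/3 ≈ 118.333333.


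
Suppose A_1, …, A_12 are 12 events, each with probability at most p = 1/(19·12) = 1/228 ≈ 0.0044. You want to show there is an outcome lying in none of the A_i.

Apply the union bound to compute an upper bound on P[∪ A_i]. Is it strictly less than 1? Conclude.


Union bound: P[∪_{i=1}^{12} A_i] ≤ Σ_i P[A_i] ≤ 12·p = 12·(1/228) = 1/19.
Numerically: 1/19 ≈ 0.0526.
Is 1/19 < 1? YES.
Since P[∪ A_i] ≤ 1/19 < 1, the complement has P[∩ A_i^c] ≥ 1 − 1/19 = 18/19 > 0, so some outcome avoids every A_i.

12·p = 1/19 ≈ 0.0526; existence CERTIFIED by the union bound.


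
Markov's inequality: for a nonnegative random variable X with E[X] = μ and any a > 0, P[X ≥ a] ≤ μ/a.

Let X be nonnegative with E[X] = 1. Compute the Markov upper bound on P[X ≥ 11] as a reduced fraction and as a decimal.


μ = E[X] = 1, a = 11.
Markov: P[X ≥ 11] ≤ μ/a = (1)/11 = 1/11.
Numerically: ≈ 0.09091.
(Since a = 11 > μ = 1.00000, the bound 1/11 is < 1 and informative.)

P[X ≥ 11] ≤ 1/11 ≈ 0.09091.


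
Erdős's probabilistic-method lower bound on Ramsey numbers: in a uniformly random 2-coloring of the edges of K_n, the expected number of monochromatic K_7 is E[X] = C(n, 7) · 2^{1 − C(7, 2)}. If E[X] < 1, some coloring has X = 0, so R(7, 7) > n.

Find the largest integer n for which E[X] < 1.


We need C(n, 7) · 2^{1 − 21} < 1, i.e. C(n, 7) < 2^{21 − 1} = 1048576.
Check values of n near the boundary:
  n = 26: C(26, 7) = 657800; 657800 < 1048576? YES
  n = 27: C(27, 7) = 888030; 888030 < 1048576? YES
  n = 28: C(28, 7) = 1184040; 1184040 < 1048576? NO
  n = 29: C(29, 7) = 1560780; 1560780 < 1048576? NO
The largest n with C(n, 7) < 1048576 is n = 27 (where E[X] = 444015/524288 ≈ 0.847). Hence R(7, 7) > 27, i.e. R(7, 7) ≥ 28.

Largest n = 27; hence R(7, 7) > 27.


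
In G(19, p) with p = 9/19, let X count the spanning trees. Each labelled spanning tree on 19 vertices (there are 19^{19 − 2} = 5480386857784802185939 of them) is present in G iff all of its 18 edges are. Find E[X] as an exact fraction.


K_19 has 19^{19 − 2} = 5480386857784802185939 labelled spanning trees.
For each such spanning tree H, let X_H = 1 if all 18 edges of H are present in G. Then P[X_H = 1] = p^{18} = (9/19)^{18} = 150094635296999121/104127350297911241532841.
By linearity of expectation: E[X] = Σ_H E[X_H] = 5480386857784802185939 · p^{18} = 5480386857784802185939 · 150094635296999121/104127350297911241532841 = 150094635296999121/19.
Numerically: E[X] ≈ 7.9e+15.

E[X] = 5480386857784802185939 · (9/19)^{18} = 150094635296999121/19 ≈ 7.9e+15.


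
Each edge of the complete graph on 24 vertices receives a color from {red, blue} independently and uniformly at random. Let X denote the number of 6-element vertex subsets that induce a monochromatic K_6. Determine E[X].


Let X = Σ_S X_S over the C(24, 6) = 134596 subsets S of size 6, where X_S = 1 if the K_6 on S is monochromatic.
For a fixed S, the K_6 on S has C(6, 2) = 15 edges. P[all 15 edges red] = (1/2)^15, and likewise for blue, so P[monochromatic] = 2·(1/2)^15 = 2^{1 − 15} = 1/16384.
By linearity of expectation: E[X] = C(24, 6) · 2^{1 − 15} = 134596 · 1/16384 = 33649/4096.
Numerically: E[X] ≈ 8.21509.

E[X] = C(24,6)·2^(1−C(6,2)) = 33649/4096 ≈ 8.21509.


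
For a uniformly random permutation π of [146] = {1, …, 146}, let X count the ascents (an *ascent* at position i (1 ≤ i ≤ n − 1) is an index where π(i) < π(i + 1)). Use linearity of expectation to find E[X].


Write X = Σ X_I over i = 1, …, 145, with X_I the indicator of one ascent.
There are 145 indicators.
For each fixed i, the pair (π(i), π(i+1)) is a uniformly random ordered pair of distinct values from {1, …, 146}; by symmetry P[π(i) < π(i+1)] = 1/2.
By linearity: E[X] = 145 · (1/2) = (146 − 1) · (1/2) = 145/2 ≈ 72.5000.

E[X] = 145/2 = 72.5000.


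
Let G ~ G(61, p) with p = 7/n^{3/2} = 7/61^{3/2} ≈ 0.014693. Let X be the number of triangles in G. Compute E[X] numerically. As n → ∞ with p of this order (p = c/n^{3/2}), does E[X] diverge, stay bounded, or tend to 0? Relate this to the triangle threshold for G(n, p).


Number of potential triangles: C(61, 3) = 35990.
Each occurs with probability p³ ≈ (0.014693)³ ≈ 3.1718297e-06.
By linearity: E[X] = C(61, 3)·p³ ≈ 35990 · 3.1718297e-06 ≈ 0.11415.
Since α = 3/2 > 1, p = c/n^{3/2} = o(1/n) is below the triangle threshold p ~ 1/n. Asymptotically E[X] ~ (c³/6)·n^{3(1−α)} = (7³/6)·n^{-1.5} → 0, so by Markov's inequality G has no triangles w.h.p.

E[X] ≈ 0.11415; in regime p = Θ(1/n^{3/2}) E[X] tends to 0 (below the triangle threshold p ~ 1/n).


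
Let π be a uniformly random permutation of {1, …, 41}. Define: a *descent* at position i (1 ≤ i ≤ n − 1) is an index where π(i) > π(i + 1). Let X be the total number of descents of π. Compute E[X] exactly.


Write X = Σ X_I over i = 1, …, 40, with X_I the indicator of one descent.
There are 40 indicators.
For each fixed i, the pair (π(i), π(i+1)) is a uniformly random ordered pair of distinct values from {1, …, 41}; by symmetry P[π(i) > π(i+1)] = 1/2.
By linearity: E[X] = 40 · (1/2) = (41 − 1) · (1/2) = 20 ≈ 20.000.

E[X] = 20 = 20.000.


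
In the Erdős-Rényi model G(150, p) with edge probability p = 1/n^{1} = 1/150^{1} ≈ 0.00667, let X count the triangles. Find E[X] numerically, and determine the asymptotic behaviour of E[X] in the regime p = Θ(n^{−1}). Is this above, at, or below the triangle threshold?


Number of potential triangles: C(150, 3) = 551300.
Each occurs with probability p³ ≈ (0.00667)³ ≈ 2.96296e-07.
By linearity: E[X] = C(150, 3)·p³ ≈ 551300 · 2.96296e-07 ≈ 0.163.
Here α = 1, so p = 1/n is exactly at the triangle threshold p ~ 1/n. Asymptotically E[X] → c³/6 = 1³/6 = 1/6 ≈ 0.167, a bounded constant. In this regime the triangle count is asymptotically Poisson(c³/6).

E[X] ≈ 0.163; in regime p = Θ(1/n^{1}) E[X] stays bounded (at the triangle threshold p ~ 1/n).
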